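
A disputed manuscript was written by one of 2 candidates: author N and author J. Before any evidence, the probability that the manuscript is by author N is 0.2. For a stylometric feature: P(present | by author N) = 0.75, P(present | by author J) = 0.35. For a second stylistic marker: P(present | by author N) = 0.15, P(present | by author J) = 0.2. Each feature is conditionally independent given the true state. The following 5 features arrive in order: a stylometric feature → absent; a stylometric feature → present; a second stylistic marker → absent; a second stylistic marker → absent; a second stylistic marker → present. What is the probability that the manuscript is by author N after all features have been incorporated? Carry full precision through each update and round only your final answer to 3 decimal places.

Apply Bayes' rule sequentially, carrying P(author N) forward.
After a stylometric feature='absent': P(author N) = 0.25·0.2000 / (0.25·0.2000 + 0.65·0.8000) ≈ 0.0877
After a stylometric feature='present': P(author N) = 0.75·0.0877 / (0.75·0.0877 + 0.35·0.9123) ≈ 0.1708
After a second stylistic marker='absent': P(author N) = 0.85·0.1708 / (0.85·0.1708 + 0.8·0.8292) ≈ 0.1796
After a second stylistic marker='absent': P(author N) = 0.85·0.1796 / (0.85·0.1796 + 0.8·0.8204) ≈ 0.1887
After a second stylistic marker='present': P(author N) = 0.15·0.1887 / (0.15·0.1887 + 0.2·0.8113) ≈ 0.1485

0.149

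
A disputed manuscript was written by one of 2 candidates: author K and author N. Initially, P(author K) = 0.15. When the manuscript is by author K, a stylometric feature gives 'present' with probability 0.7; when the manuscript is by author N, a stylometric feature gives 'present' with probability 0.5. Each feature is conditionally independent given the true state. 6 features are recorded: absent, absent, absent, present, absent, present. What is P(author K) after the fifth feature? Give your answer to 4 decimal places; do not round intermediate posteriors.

0.0310

Each posterior becomes the prior for the next update.
After 'absent': P(author K) = 0.3·0.1500 / (0.3·0.1500 + 0.5·0.8500) ≈ 0.0957
After 'absent': P(author K) = 0.3·0.0957 / (0.3·0.0957 + 0.5·0.9043) ≈ 0.0597
After 'absent': P(author K) = 0.3·0.0597 / (0.3·0.0597 + 0.5·0.9403) ≈ 0.0367
After 'present': P(author K) = 0.7·0.0367 / (0.7·0.0367 + 0.5·0.9633) ≈ 0.0507
After 'absent': P(author K) = 0.3·0.0507 / (0.3·0.0507 + 0.5·0.9493) ≈ 0.0310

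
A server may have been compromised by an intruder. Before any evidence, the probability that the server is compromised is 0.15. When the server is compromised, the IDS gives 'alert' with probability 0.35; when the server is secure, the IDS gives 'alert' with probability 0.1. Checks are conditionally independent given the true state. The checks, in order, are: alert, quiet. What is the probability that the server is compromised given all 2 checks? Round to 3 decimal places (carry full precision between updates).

After 'alert': P(compromised) = 0.35·0.1500 / (0.35·0.1500 + 0.1·0.8500) ≈ 0.3818
After 'quiet': P(compromised) = 0.65·0.3818 / (0.65·0.3818 + 0.9·0.6182) ≈ 0.3085

0.308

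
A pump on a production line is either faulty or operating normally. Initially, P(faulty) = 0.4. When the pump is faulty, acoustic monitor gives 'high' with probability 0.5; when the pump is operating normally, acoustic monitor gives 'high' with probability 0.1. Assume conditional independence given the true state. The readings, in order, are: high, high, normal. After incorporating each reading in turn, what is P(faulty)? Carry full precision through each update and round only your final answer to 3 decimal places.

0.903

After 'high': P(faulty) = 0.5·0.4000 / (0.5·0.4000 + 0.1·0.6000) ≈ 0.7692
After 'high': P(faulty) = 0.5·0.7692 / (0.5·0.7692 + 0.1·0.2308) ≈ 0.9434
After 'normal': P(faulty) = 0.5·0.9434 / (0.5·0.9434 + 0.9·0.0566) ≈ 0.9025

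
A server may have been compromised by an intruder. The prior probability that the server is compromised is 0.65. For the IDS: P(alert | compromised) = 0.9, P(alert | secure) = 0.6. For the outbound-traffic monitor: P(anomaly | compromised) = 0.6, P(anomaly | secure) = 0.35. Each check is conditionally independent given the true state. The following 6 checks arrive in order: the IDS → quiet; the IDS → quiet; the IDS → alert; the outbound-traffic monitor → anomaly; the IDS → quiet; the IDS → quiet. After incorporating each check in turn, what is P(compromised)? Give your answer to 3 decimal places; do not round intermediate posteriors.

After the IDS='quiet': P(compromised) = 0.1·0.6500 / (0.1·0.6500 + 0.4·0.3500) ≈ 0.3171
After the IDS='quiet': P(compromised) = 0.1·0.3171 / (0.1·0.3171 + 0.4·0.6829) ≈ 0.1040
After the IDS='alert': P(compromised) = 0.9·0.1040 / (0.9·0.1040 + 0.6·0.8960) ≈ 0.1483
After the outbound-traffic monitor='anomaly': P(compromised) = 0.6·0.1483 / (0.6·0.1483 + 0.35·0.8517) ≈ 0.2299
After the IDS='quiet': P(compromised) = 0.1·0.2299 / (0.1·0.2299 + 0.4·0.7701) ≈ 0.0694
After the IDS='quiet': P(compromised) = 0.1·0.0694 / (0.1·0.0694 + 0.4·0.9306) ≈ 0.0183

0.018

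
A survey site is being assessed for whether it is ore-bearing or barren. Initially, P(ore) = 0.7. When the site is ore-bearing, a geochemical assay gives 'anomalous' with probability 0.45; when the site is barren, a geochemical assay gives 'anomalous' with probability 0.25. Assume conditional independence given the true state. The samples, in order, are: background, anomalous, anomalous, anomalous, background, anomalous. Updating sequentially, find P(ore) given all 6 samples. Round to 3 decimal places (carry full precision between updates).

0.929

Apply Bayes' rule sequentially, carrying P(ore) forward.
After 'background': P(ore) = 0.55·0.7000 / (0.55·0.7000 + 0.75·0.3000) ≈ 0.6311
After 'anomalous': P(ore) = 0.45·0.6311 / (0.45·0.6311 + 0.25·0.3689) ≈ 0.7549
After 'anomalous': P(ore) = 0.45·0.7549 / (0.45·0.7549 + 0.25·0.2451) ≈ 0.8472
After 'anomalous': P(ore) = 0.45·0.8472 / (0.45·0.8472 + 0.25·0.1528) ≈ 0.9089
After 'background': P(ore) = 0.55·0.9089 / (0.55·0.9089 + 0.75·0.0911) ≈ 0.8798
After 'anomalous': P(ore) = 0.45·0.8798 / (0.45·0.8798 + 0.25·0.1202) ≈ 0.9294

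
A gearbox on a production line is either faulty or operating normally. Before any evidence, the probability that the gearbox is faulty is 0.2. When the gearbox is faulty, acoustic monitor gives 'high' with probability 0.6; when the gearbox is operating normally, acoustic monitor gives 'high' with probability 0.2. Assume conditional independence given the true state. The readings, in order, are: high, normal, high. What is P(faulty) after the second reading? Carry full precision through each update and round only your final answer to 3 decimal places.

0.273

After 'high': P(faulty) = 0.6·0.2000 / (0.6·0.2000 + 0.2·0.8000) ≈ 0.4286
After 'normal': P(faulty) = 0.4·0.4286 / (0.4·0.4286 + 0.8·0.5714) ≈ 0.2727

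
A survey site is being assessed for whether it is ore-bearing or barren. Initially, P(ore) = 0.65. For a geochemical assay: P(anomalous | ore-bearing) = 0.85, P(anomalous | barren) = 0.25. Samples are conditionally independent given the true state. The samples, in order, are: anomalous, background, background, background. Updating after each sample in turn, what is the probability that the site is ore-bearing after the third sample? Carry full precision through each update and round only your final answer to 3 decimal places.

After 'anomalous': P(ore) = 0.85·0.6500 / (0.85·0.6500 + 0.25·0.3500) ≈ 0.8633
After 'background': P(ore) = 0.15·0.8633 / (0.15·0.8633 + 0.75·0.1367) ≈ 0.5581
After 'background': P(ore) = 0.15·0.5581 / (0.15·0.5581 + 0.75·0.4419) ≈ 0.2016

0.202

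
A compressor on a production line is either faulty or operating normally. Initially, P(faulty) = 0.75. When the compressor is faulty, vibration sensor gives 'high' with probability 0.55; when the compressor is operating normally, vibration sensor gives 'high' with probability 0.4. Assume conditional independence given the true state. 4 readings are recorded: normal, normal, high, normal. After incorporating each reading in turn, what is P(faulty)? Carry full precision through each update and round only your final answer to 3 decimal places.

0.635

Each posterior becomes the prior for the next update.
After 'normal': P(faulty) = 0.45·0.7500 / (0.45·0.7500 + 0.6·0.2500) ≈ 0.6923
After 'normal': P(faulty) = 0.45·0.6923 / (0.45·0.6923 + 0.6·0.3077) ≈ 0.6279
After 'high': P(faulty) = 0.55·0.6279 / (0.55·0.6279 + 0.4·0.3721) ≈ 0.6988
After 'normal': P(faulty) = 0.45·0.6988 / (0.45·0.6988 + 0.6·0.3012) ≈ 0.6351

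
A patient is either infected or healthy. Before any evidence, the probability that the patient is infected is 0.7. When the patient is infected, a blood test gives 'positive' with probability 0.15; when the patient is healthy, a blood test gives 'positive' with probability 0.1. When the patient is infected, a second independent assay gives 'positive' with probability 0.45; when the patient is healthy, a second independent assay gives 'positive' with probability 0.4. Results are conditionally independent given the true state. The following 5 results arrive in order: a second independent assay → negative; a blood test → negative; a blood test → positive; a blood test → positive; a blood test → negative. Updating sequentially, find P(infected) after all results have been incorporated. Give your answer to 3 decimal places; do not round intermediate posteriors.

Apply Bayes' rule sequentially, carrying P(infected) forward.
After a second independent assay='negative': P(infected) = 0.55·0.7000 / (0.55·0.7000 + 0.6·0.3000) ≈ 0.6814
After a blood test='negative': P(infected) = 0.85·0.6814 / (0.85·0.6814 + 0.9·0.3186) ≈ 0.6689
After a blood test='positive': P(infected) = 0.15·0.6689 / (0.15·0.6689 + 0.1·0.3311) ≈ 0.7519
After a blood test='positive': P(infected) = 0.15·0.7519 / (0.15·0.7519 + 0.1·0.2481) ≈ 0.8197
After a blood test='negative': P(infected) = 0.85·0.8197 / (0.85·0.8197 + 0.9·0.1803) ≈ 0.8111

0.811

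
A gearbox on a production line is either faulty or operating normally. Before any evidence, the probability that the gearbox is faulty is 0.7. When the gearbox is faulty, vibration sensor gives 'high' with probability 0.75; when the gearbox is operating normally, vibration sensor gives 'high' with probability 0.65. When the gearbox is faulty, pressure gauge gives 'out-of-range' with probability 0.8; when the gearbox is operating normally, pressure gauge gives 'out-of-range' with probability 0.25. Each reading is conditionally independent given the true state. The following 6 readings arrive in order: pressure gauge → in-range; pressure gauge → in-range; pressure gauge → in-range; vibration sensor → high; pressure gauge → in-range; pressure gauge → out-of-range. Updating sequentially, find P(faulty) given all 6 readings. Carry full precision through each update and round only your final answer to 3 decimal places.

0.042

After pressure gauge='in-range': P(faulty) = 0.2·0.7000 / (0.2·0.7000 + 0.75·0.3000) ≈ 0.3836
After pressure gauge='in-range': P(faulty) = 0.2·0.3836 / (0.2·0.3836 + 0.75·0.6164) ≈ 0.1423
After pressure gauge='in-range': P(faulty) = 0.2·0.1423 / (0.2·0.1423 + 0.75·0.8577) ≈ 0.0424
After vibration sensor='high': P(faulty) = 0.75·0.0424 / (0.75·0.0424 + 0.65·0.9576) ≈ 0.0486
After pressure gauge='in-range': P(faulty) = 0.2·0.0486 / (0.2·0.0486 + 0.75·0.9514) ≈ 0.0134
After pressure gauge='out-of-range': P(faulty) = 0.8·0.0134 / (0.8·0.0134 + 0.25·0.9866) ≈ 0.0417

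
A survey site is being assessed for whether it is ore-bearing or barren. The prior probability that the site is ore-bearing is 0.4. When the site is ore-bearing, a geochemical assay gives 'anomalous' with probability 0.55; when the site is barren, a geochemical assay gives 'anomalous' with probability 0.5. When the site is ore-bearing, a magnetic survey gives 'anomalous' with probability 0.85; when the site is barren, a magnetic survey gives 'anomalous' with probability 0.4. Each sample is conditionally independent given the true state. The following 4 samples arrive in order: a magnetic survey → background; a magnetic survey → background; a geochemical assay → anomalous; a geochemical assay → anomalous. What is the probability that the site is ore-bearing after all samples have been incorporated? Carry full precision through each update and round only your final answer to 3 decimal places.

After a magnetic survey='background': P(ore) = 0.15·0.4000 / (0.15·0.4000 + 0.6·0.6000) ≈ 0.1429
After a magnetic survey='background': P(ore) = 0.15·0.1429 / (0.15·0.1429 + 0.6·0.8571) ≈ 0.0400
After a geochemical assay='anomalous': P(ore) = 0.55·0.0400 / (0.55·0.0400 + 0.5·0.9600) ≈ 0.0438
After a geochemical assay='anomalous': P(ore) = 0.55·0.0438 / (0.55·0.0438 + 0.5·0.9562) ≈ 0.0480

0.048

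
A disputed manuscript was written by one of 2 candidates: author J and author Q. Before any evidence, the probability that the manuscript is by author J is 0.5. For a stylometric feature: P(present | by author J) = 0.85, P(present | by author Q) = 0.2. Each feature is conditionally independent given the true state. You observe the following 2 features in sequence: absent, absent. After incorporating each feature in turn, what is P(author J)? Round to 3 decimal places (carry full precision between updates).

0.034

Each posterior becomes the prior for the next update.
After 'absent': P(author J) = 0.15·0.5000 / (0.15·0.5000 + 0.8·0.5000) ≈ 0.1579
After 'absent': P(author J) = 0.15·0.1579 / (0.15·0.1579 + 0.8·0.8421) ≈ 0.0340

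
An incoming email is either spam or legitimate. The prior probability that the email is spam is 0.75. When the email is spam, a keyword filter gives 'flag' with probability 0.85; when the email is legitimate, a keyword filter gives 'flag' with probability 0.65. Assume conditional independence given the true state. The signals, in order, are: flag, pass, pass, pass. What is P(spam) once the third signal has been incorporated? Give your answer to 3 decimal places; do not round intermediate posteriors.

After 'flag': P(spam) = 0.85·0.7500 / (0.85·0.7500 + 0.65·0.2500) ≈ 0.7969
After 'pass': P(spam) = 0.15·0.7969 / (0.15·0.7969 + 0.35·0.2031) ≈ 0.6270
After 'pass': P(spam) = 0.15·0.6270 / (0.15·0.6270 + 0.35·0.3730) ≈ 0.4188

0.419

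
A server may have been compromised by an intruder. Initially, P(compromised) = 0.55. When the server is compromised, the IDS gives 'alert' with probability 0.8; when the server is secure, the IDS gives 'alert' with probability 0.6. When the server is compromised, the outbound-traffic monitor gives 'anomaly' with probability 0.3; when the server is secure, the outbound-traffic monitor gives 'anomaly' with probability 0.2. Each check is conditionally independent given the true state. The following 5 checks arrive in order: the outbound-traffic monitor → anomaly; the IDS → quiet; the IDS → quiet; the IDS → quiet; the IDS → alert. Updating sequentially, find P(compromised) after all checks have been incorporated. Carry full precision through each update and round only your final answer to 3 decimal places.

After the outbound-traffic monitor='anomaly': P(compromised) = 0.3·0.5500 / (0.3·0.5500 + 0.2·0.4500) ≈ 0.6471
After the IDS='quiet': P(compromised) = 0.2·0.6471 / (0.2·0.6471 + 0.4·0.3529) ≈ 0.4783
After the IDS='quiet': P(compromised) = 0.2·0.4783 / (0.2·0.4783 + 0.4·0.5217) ≈ 0.3143
After the IDS='quiet': P(compromised) = 0.2·0.3143 / (0.2·0.3143 + 0.4·0.6857) ≈ 0.1864
After the IDS='alert': P(compromised) = 0.8·0.1864 / (0.8·0.1864 + 0.6·0.8136) ≈ 0.2340

0.234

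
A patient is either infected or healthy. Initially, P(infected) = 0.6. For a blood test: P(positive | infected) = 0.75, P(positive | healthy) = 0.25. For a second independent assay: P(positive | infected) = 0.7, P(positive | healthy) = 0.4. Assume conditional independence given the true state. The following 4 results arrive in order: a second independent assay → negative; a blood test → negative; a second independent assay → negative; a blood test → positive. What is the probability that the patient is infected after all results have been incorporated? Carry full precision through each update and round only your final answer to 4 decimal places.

Each posterior becomes the prior for the next update.
After a second independent assay='negative': P(infected) = 0.3·0.6000 / (0.3·0.6000 + 0.6·0.4000) ≈ 0.4286
After a blood test='negative': P(infected) = 0.25·0.4286 / (0.25·0.4286 + 0.75·0.5714) ≈ 0.2000
After a second independent assay='negative': P(infected) = 0.3·0.2000 / (0.3·0.2000 + 0.6·0.8000) ≈ 0.1111
After a blood test='positive': P(infected) = 0.75·0.1111 / (0.75·0.1111 + 0.25·0.8889) ≈ 0.2727

0.2727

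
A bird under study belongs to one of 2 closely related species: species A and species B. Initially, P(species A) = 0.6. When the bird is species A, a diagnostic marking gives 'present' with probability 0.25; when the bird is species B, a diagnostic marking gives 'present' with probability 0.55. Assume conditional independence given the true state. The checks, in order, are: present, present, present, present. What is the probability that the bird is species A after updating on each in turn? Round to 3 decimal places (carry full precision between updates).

Apply Bayes' rule sequentially, carrying P(species A) forward.
After 'present': P(species A) = 0.25·0.6000 / (0.25·0.6000 + 0.55·0.4000) ≈ 0.4054
After 'present': P(species A) = 0.25·0.4054 / (0.25·0.4054 + 0.55·0.5946) ≈ 0.2366
After 'present': P(species A) = 0.25·0.2366 / (0.25·0.2366 + 0.55·0.7634) ≈ 0.1235
After 'present': P(species A) = 0.25·0.1235 / (0.25·0.1235 + 0.55·0.8765) ≈ 0.0602

0.060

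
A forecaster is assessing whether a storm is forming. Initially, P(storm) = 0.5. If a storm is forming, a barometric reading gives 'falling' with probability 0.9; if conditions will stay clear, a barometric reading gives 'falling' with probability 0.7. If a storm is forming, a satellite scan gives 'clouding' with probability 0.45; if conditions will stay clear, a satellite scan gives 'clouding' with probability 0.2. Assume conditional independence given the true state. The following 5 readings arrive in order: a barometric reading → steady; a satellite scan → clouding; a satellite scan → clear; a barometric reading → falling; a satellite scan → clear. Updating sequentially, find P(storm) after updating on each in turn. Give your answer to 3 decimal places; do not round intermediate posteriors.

0.313

After a barometric reading='steady': P(storm) = 0.1·0.5000 / (0.1·0.5000 + 0.3·0.5000) ≈ 0.2500
After a satellite scan='clouding': P(storm) = 0.45·0.2500 / (0.45·0.2500 + 0.2·0.7500) ≈ 0.4286
After a satellite scan='clear': P(storm) = 0.55·0.4286 / (0.55·0.4286 + 0.8·0.5714) ≈ 0.3402
After a barometric reading='falling': P(storm) = 0.9·0.3402 / (0.9·0.3402 + 0.7·0.6598) ≈ 0.3987
After a satellite scan='clear': P(storm) = 0.55·0.3987 / (0.55·0.3987 + 0.8·0.6013) ≈ 0.3131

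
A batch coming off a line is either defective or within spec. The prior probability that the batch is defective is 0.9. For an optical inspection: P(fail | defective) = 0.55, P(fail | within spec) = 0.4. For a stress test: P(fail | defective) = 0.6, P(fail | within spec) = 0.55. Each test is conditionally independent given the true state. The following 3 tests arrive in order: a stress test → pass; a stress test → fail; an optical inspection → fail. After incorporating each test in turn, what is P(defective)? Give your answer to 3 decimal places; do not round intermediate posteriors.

After a stress test='pass': P(defective) = 0.4·0.9000 / (0.4·0.9000 + 0.45·0.1000) ≈ 0.8889
After a stress test='fail': P(defective) = 0.6·0.8889 / (0.6·0.8889 + 0.55·0.1111) ≈ 0.8972
After an optical inspection='fail': P(defective) = 0.55·0.8972 / (0.55·0.8972 + 0.4·0.1028) ≈ 0.9231

0.923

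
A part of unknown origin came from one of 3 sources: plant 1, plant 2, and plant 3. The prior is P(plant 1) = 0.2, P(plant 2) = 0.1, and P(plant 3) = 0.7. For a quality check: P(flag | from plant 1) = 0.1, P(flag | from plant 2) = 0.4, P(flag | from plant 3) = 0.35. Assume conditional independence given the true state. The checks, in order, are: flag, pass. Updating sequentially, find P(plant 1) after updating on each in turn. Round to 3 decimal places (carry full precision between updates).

0.089

After 'flag': normaliser = 0.1·0.2000 + 0.4·0.1000 + 0.35·0.7000; P(plant 1) ≈ 0.0656, P(plant 2) ≈ 0.1311, P(plant 3) ≈ 0.8033
After 'pass': normaliser = 0.9·0.0656 + 0.6·0.1311 + 0.65·0.8033; P(plant 1) ≈ 0.0894, P(plant 2) ≈ 0.1193, P(plant 3) ≈ 0.7913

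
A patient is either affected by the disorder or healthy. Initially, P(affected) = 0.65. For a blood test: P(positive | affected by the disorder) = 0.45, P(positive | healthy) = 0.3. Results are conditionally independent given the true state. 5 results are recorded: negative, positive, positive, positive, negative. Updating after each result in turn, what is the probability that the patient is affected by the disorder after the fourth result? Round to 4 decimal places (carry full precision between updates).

0.8312

After 'negative': P(affected) = 0.55·0.6500 / (0.55·0.6500 + 0.7·0.3500) ≈ 0.5934
After 'positive': P(affected) = 0.45·0.5934 / (0.45·0.5934 + 0.3·0.4066) ≈ 0.6864
After 'positive': P(affected) = 0.45·0.6864 / (0.45·0.6864 + 0.3·0.3136) ≈ 0.7665
After 'positive': P(affected) = 0.45·0.7665 / (0.45·0.7665 + 0.3·0.2335) ≈ 0.8312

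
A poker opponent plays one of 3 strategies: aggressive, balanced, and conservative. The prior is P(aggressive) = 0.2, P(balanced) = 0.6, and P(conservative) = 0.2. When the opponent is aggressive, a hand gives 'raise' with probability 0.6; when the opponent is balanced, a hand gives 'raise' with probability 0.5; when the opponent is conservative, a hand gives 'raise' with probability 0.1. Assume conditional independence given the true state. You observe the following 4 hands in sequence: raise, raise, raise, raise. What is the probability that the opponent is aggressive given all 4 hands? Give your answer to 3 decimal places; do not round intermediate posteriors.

Each posterior becomes the prior for the next update.
After 'raise': normaliser = 0.6·0.2000 + 0.5·0.6000 + 0.1·0.2000; P(aggressive) ≈ 0.2727, P(balanced) ≈ 0.6818, P(conservative) ≈ 0.0455
After 'raise': normaliser = 0.6·0.2727 + 0.5·0.6818 + 0.1·0.0455; P(aggressive) ≈ 0.3214, P(balanced) ≈ 0.6696, P(conservative) ≈ 0.0089
After 'raise': normaliser = 0.6·0.3214 + 0.5·0.6696 + 0.1·0.0089; P(aggressive) ≈ 0.3649, P(balanced) ≈ 0.6334, P(conservative) ≈ 0.0017
After 'raise': normaliser = 0.6·0.3649 + 0.5·0.6334 + 0.1·0.0017; P(aggressive) ≈ 0.4086, P(balanced) ≈ 0.5911, P(conservative) ≈ 0.0003

0.409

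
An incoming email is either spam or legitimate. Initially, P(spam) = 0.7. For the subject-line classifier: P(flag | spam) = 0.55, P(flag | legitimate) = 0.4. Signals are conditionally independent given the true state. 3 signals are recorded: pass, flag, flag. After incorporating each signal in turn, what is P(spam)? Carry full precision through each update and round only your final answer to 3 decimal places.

0.768

After 'pass': P(spam) = 0.45·0.7000 / (0.45·0.7000 + 0.6·0.3000) ≈ 0.6364
After 'flag': P(spam) = 0.55·0.6364 / (0.55·0.6364 + 0.4·0.3636) ≈ 0.7064
After 'flag': P(spam) = 0.55·0.7064 / (0.55·0.7064 + 0.4·0.2936) ≈ 0.7679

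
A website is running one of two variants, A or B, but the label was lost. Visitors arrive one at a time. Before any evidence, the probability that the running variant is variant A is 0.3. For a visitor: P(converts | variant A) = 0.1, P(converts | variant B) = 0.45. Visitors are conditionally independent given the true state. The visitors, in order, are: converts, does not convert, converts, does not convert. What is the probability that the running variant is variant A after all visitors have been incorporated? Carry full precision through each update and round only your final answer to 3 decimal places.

0.054

After 'converts': P(A) = 0.1·0.3000 / (0.1·0.3000 + 0.45·0.7000) ≈ 0.0870
After 'does not convert': P(A) = 0.9·0.0870 / (0.9·0.0870 + 0.55·0.9130) ≈ 0.1348
After 'converts': P(A) = 0.1·0.1348 / (0.1·0.1348 + 0.45·0.8652) ≈ 0.0335
After 'does not convert': P(A) = 0.9·0.0335 / (0.9·0.0335 + 0.55·0.9665) ≈ 0.0536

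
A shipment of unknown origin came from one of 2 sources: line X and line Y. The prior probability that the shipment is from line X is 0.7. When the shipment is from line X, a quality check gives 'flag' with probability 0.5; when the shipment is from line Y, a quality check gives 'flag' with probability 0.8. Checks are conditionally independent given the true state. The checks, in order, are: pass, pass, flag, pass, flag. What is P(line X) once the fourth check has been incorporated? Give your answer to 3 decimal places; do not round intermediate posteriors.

0.958

After 'pass': P(line X) = 0.5·0.7000 / (0.5·0.7000 + 0.2·0.3000) ≈ 0.8537
After 'pass': P(line X) = 0.5·0.8537 / (0.5·0.8537 + 0.2·0.1463) ≈ 0.9358
After 'flag': P(line X) = 0.5·0.9358 / (0.5·0.9358 + 0.8·0.0642) ≈ 0.9011
After 'pass': P(line X) = 0.5·0.9011 / (0.5·0.9011 + 0.2·0.0989) ≈ 0.9580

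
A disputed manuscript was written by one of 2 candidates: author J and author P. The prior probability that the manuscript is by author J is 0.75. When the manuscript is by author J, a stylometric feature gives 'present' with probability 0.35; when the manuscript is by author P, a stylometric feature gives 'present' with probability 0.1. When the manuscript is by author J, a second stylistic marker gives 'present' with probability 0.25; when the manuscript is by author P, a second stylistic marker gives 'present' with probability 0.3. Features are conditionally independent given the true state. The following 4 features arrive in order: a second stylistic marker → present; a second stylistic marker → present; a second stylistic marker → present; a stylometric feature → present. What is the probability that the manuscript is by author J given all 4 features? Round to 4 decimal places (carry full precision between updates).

0.8587

After a second stylistic marker='present': P(author J) = 0.25·0.7500 / (0.25·0.7500 + 0.3·0.2500) ≈ 0.7143
After a second stylistic marker='present': P(author J) = 0.25·0.7143 / (0.25·0.7143 + 0.3·0.2857) ≈ 0.6757
After a second stylistic marker='present': P(author J) = 0.25·0.6757 / (0.25·0.6757 + 0.3·0.3243) ≈ 0.6345
After a stylometric feature='present': P(author J) = 0.35·0.6345 / (0.35·0.6345 + 0.1·0.3655) ≈ 0.8587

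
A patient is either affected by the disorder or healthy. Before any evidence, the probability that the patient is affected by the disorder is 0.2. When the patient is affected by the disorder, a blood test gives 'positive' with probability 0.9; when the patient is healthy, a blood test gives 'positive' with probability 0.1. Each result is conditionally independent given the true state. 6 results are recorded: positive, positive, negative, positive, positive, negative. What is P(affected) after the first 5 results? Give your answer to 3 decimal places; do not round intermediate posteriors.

0.995

After 'positive': P(affected) = 0.9·0.2000 / (0.9·0.2000 + 0.1·0.8000) ≈ 0.6923
After 'positive': P(affected) = 0.9·0.6923 / (0.9·0.6923 + 0.1·0.3077) ≈ 0.9529
After 'negative': P(affected) = 0.1·0.9529 / (0.1·0.9529 + 0.9·0.0471) ≈ 0.6923
After 'positive': P(affected) = 0.9·0.6923 / (0.9·0.6923 + 0.1·0.3077) ≈ 0.9529
After 'positive': P(affected) = 0.9·0.9529 / (0.9·0.9529 + 0.1·0.0471) ≈ 0.9945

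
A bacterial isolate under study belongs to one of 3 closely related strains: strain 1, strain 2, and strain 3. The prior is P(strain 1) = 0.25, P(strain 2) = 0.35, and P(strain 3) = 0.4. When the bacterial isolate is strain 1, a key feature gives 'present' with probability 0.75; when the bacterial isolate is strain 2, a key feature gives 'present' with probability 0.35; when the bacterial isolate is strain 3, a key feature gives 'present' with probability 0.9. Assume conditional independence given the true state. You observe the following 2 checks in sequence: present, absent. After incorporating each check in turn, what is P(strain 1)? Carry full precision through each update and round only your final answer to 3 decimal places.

0.288

After 'present': normaliser = 0.75·0.2500 + 0.35·0.3500 + 0.9·0.4000; P(strain 1) ≈ 0.2799, P(strain 2) ≈ 0.1828, P(strain 3) ≈ 0.5373
After 'absent': normaliser = 0.25·0.2799 + 0.65·0.1828 + 0.1·0.5373; P(strain 1) ≈ 0.2885, P(strain 2) ≈ 0.4900, P(strain 3) ≈ 0.2215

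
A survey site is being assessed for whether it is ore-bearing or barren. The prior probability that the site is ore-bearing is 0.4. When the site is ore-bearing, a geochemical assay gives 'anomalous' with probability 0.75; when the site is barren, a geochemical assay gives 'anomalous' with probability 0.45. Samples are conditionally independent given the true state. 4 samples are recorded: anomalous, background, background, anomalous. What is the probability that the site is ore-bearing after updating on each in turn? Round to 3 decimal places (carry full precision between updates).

0.277

After 'anomalous': P(ore) = 0.75·0.4000 / (0.75·0.4000 + 0.45·0.6000) ≈ 0.5263
After 'background': P(ore) = 0.25·0.5263 / (0.25·0.5263 + 0.55·0.4737) ≈ 0.3356
After 'background': P(ore) = 0.25·0.3356 / (0.25·0.3356 + 0.55·0.6644) ≈ 0.1867
After 'anomalous': P(ore) = 0.75·0.1867 / (0.75·0.1867 + 0.45·0.8133) ≈ 0.2767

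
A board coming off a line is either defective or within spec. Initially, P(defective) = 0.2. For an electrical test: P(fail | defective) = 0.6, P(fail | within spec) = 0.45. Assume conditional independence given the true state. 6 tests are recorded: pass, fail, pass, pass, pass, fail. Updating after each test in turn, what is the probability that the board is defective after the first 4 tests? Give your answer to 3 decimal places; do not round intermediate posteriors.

Each posterior becomes the prior for the next update.
After 'pass': P(defective) = 0.4·0.2000 / (0.4·0.2000 + 0.55·0.8000) ≈ 0.1538
After 'fail': P(defective) = 0.6·0.1538 / (0.6·0.1538 + 0.45·0.8462) ≈ 0.1951
After 'pass': P(defective) = 0.4·0.1951 / (0.4·0.1951 + 0.55·0.8049) ≈ 0.1499
After 'pass': P(defective) = 0.4·0.1499 / (0.4·0.1499 + 0.55·0.8501) ≈ 0.1137

0.114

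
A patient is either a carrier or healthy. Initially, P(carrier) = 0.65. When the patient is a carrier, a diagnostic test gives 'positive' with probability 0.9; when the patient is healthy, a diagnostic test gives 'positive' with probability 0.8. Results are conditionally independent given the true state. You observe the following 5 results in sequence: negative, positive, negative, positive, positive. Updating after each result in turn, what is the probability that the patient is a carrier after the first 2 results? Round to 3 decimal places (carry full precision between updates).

Each posterior becomes the prior for the next update.
After 'negative': P(carrier) = 0.1·0.6500 / (0.1·0.6500 + 0.2·0.3500) ≈ 0.4815
After 'positive': P(carrier) = 0.9·0.4815 / (0.9·0.4815 + 0.8·0.5185) ≈ 0.5109

0.511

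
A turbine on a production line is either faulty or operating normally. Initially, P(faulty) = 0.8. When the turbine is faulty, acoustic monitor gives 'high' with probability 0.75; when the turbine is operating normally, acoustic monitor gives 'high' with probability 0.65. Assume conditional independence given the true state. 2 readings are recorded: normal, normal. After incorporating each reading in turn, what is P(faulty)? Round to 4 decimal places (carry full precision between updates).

0.6711

After 'normal': P(faulty) = 0.25·0.8000 / (0.25·0.8000 + 0.35·0.2000) ≈ 0.7407
After 'normal': P(faulty) = 0.25·0.7407 / (0.25·0.7407 + 0.35·0.2593) ≈ 0.6711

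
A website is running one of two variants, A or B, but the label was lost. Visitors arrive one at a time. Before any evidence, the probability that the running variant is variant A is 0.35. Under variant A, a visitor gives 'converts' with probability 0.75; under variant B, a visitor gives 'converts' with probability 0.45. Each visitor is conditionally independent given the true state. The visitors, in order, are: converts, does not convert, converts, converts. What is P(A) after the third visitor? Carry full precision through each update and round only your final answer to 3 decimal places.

Apply Bayes' rule sequentially, carrying P(A) forward.
After 'converts': P(A) = 0.75·0.3500 / (0.75·0.3500 + 0.45·0.6500) ≈ 0.4730
After 'does not convert': P(A) = 0.25·0.4730 / (0.25·0.4730 + 0.55·0.5270) ≈ 0.2897
After 'converts': P(A) = 0.75·0.2897 / (0.75·0.2897 + 0.45·0.7103) ≈ 0.4047

0.405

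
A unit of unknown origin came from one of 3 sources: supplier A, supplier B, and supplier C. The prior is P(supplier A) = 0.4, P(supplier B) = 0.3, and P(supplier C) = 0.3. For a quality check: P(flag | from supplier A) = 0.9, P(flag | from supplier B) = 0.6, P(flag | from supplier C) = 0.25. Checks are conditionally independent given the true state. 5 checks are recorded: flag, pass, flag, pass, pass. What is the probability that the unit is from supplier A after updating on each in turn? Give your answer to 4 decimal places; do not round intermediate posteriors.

0.0214

After 'flag': normaliser = 0.9·0.4000 + 0.6·0.3000 + 0.25·0.3000; P(supplier A) ≈ 0.5854, P(supplier B) ≈ 0.2927, P(supplier C) ≈ 0.1220
After 'pass': normaliser = 0.1·0.5854 + 0.4·0.2927 + 0.75·0.1220; P(supplier A) ≈ 0.2192, P(supplier B) ≈ 0.4384, P(supplier C) ≈ 0.3425
After 'flag': normaliser = 0.9·0.2192 + 0.6·0.4384 + 0.25·0.3425; P(supplier A) ≈ 0.3614, P(supplier B) ≈ 0.4818, P(supplier C) ≈ 0.1568
After 'pass': normaliser = 0.1·0.3614 + 0.4·0.4818 + 0.75·0.1568; P(supplier A) ≈ 0.1043, P(supplier B) ≈ 0.5562, P(supplier C) ≈ 0.3395
After 'pass': normaliser = 0.1·0.1043 + 0.4·0.5562 + 0.75·0.3395; P(supplier A) ≈ 0.0214, P(supplier B) ≈ 0.4564, P(supplier C) ≈ 0.5223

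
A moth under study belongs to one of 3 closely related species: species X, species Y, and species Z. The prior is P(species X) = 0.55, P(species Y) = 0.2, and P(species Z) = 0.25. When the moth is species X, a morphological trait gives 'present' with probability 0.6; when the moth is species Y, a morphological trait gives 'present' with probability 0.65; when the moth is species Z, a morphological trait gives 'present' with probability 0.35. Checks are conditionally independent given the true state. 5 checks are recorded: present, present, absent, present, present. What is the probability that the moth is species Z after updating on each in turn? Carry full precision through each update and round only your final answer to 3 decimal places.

0.056

After 'present': normaliser = 0.6·0.5500 + 0.65·0.2000 + 0.35·0.2500; P(species X) ≈ 0.6027, P(species Y) ≈ 0.2374, P(species Z) ≈ 0.1598
After 'present': normaliser = 0.6·0.6027 + 0.65·0.2374 + 0.35·0.1598; P(species X) ≈ 0.6323, P(species Y) ≈ 0.2699, P(species Z) ≈ 0.0978
After 'absent': normaliser = 0.4·0.6323 + 0.35·0.2699 + 0.65·0.0978; P(species X) ≈ 0.6155, P(species Y) ≈ 0.2298, P(species Z) ≈ 0.1547
After 'present': normaliser = 0.6·0.6155 + 0.65·0.2298 + 0.35·0.1547; P(species X) ≈ 0.6447, P(species Y) ≈ 0.2608, P(species Z) ≈ 0.0945
After 'present': normaliser = 0.6·0.6447 + 0.65·0.2608 + 0.35·0.0945; P(species X) ≈ 0.6563, P(species Y) ≈ 0.2876, P(species Z) ≈ 0.0561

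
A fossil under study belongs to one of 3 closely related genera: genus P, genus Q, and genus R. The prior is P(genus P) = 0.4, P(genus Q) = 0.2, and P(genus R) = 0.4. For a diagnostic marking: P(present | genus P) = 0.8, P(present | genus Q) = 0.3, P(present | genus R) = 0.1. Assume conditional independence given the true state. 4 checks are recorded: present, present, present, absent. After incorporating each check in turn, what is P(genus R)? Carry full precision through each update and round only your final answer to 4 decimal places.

0.0080

Each posterior becomes the prior for the next update.
After 'present': normaliser = 0.8·0.4000 + 0.3·0.2000 + 0.1·0.4000; P(genus P) ≈ 0.7619, P(genus Q) ≈ 0.1429, P(genus R) ≈ 0.0952
After 'present': normaliser = 0.8·0.7619 + 0.3·0.1429 + 0.1·0.0952; P(genus P) ≈ 0.9209, P(genus Q) ≈ 0.0647, P(genus R) ≈ 0.0144
After 'present': normaliser = 0.8·0.9209 + 0.3·0.0647 + 0.1·0.0144; P(genus P) ≈ 0.9725, P(genus Q) ≈ 0.0256, P(genus R) ≈ 0.0019
After 'absent': normaliser = 0.2·0.9725 + 0.7·0.0256 + 0.9·0.0019; P(genus P) ≈ 0.9082, P(genus Q) ≈ 0.0838, P(genus R) ≈ 0.0080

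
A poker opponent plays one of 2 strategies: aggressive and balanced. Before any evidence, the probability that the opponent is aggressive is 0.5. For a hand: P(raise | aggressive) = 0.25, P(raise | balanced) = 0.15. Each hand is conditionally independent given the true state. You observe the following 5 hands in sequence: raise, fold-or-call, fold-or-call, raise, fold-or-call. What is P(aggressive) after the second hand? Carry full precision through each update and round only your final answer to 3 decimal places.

After 'raise': P(aggressive) = 0.25·0.5000 / (0.25·0.5000 + 0.15·0.5000) ≈ 0.6250
After 'fold-or-call': P(aggressive) = 0.75·0.6250 / (0.75·0.6250 + 0.85·0.3750) ≈ 0.5952

0.595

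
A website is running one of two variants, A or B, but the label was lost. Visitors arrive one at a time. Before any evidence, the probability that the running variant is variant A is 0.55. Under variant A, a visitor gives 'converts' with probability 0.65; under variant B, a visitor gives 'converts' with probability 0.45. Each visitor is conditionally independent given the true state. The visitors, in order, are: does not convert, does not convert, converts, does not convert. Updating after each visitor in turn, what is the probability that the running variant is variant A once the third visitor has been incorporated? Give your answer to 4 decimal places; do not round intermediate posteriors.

0.4169

After 'does not convert': P(A) = 0.35·0.5500 / (0.35·0.5500 + 0.55·0.4500) ≈ 0.4375
After 'does not convert': P(A) = 0.35·0.4375 / (0.35·0.4375 + 0.55·0.5625) ≈ 0.3311
After 'converts': P(A) = 0.65·0.3311 / (0.65·0.3311 + 0.45·0.6689) ≈ 0.4169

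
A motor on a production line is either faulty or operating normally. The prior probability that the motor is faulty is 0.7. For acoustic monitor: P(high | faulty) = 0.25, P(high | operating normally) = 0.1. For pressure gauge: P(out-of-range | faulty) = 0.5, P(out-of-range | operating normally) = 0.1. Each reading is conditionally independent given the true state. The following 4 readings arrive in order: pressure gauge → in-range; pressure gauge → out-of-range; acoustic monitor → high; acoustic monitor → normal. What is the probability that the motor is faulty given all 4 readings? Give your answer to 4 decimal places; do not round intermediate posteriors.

0.9310

After pressure gauge='in-range': P(faulty) = 0.5·0.7000 / (0.5·0.7000 + 0.9·0.3000) ≈ 0.5645
After pressure gauge='out-of-range': P(faulty) = 0.5·0.5645 / (0.5·0.5645 + 0.1·0.4355) ≈ 0.8663
After acoustic monitor='high': P(faulty) = 0.25·0.8663 / (0.25·0.8663 + 0.1·0.1337) ≈ 0.9419
After acoustic monitor='normal': P(faulty) = 0.75·0.9419 / (0.75·0.9419 + 0.9·0.0581) ≈ 0.9310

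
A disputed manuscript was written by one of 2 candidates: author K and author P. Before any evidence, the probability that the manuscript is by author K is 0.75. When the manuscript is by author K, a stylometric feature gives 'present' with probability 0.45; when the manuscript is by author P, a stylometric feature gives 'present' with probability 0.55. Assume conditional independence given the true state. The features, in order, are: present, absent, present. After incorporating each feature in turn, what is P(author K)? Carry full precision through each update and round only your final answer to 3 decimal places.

Each posterior becomes the prior for the next update.
After 'present': P(author K) = 0.45·0.7500 / (0.45·0.7500 + 0.55·0.2500) ≈ 0.7105
After 'absent': P(author K) = 0.55·0.7105 / (0.55·0.7105 + 0.45·0.2895) ≈ 0.7500
After 'present': P(author K) = 0.45·0.7500 / (0.45·0.7500 + 0.55·0.2500) ≈ 0.7105

0.711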